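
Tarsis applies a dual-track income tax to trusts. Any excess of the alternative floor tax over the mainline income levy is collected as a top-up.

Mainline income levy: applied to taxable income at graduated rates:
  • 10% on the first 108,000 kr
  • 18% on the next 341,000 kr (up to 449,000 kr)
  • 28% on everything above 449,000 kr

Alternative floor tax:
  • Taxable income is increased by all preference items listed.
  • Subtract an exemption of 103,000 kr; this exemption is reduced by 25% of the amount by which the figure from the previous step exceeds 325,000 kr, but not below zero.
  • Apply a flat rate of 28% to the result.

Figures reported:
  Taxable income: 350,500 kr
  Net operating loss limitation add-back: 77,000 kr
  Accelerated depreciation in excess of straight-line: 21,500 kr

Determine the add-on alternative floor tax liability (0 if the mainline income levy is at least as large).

51,110 kr

Alternative floor tax:
  Adjusted income: 350,500 kr + 77,000 kr + 21,500 kr = 449,000 kr
  Exemption: 103,000 kr − 25% × (449,000 kr − 325,000 kr) = 103,000 kr − 31,000 kr = 72,000 kr
  Base: 449,000 kr − 72,000 kr = 377,000 kr
  377,000 kr × 28% = 105,560 kr

Mainline income levy:
  108,000 kr × 10% = 10,800 kr
  242,500 kr × 18% = 43,650 kr
  → 54,450 kr

Excess of alternative floor tax over mainline income levy: 105,560 kr − 54,450 kr = 51,110 kr.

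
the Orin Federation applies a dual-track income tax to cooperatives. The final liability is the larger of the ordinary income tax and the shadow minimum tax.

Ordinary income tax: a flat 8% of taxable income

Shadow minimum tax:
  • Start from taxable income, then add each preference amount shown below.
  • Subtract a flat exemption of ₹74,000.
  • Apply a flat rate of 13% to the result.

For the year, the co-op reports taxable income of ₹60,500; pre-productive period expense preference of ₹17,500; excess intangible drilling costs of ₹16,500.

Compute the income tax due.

Ordinary income tax:
  ₹60,500 × 8% = ₹4,840

Shadow minimum tax:
  Adjusted income: ₹60,500 + ₹17,500 + ₹16,500 = ₹94,500
  Less exemption ₹74,000 → base ₹20,500
  ₹20,500 × 13% = ₹2,665

₹4,840 > ₹2,665, so the ordinary income tax governs.

₹4,840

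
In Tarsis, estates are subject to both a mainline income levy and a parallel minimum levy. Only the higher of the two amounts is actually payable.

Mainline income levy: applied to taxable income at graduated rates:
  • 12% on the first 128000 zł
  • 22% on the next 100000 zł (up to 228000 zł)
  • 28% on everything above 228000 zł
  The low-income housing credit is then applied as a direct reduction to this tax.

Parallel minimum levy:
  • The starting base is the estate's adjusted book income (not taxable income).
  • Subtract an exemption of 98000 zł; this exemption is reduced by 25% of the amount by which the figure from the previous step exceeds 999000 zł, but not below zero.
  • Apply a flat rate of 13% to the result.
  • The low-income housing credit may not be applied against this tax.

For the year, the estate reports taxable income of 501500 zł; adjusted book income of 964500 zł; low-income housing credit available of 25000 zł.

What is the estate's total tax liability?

112645 zł

Mainline income levy:
  128000 zł × 12% = 15360 zł
  100000 zł × 22% = 22000 zł
  273500 zł × 28% = 76580 zł
  → 113940 zł
  Less low-income housing credit 25000 zł → 88940 zł

Parallel minimum levy:
  Base (adjusted book income): 964500 zł
  Exemption: 964500 zł ≤ 999000 zł, so full 98000 zł applies
  Base: 964500 zł − 98000 zł = 866500 zł
  866500 zł × 13% = 112645 zł

112645 zł > 88940 zł, so the parallel minimum levy is the binding amount.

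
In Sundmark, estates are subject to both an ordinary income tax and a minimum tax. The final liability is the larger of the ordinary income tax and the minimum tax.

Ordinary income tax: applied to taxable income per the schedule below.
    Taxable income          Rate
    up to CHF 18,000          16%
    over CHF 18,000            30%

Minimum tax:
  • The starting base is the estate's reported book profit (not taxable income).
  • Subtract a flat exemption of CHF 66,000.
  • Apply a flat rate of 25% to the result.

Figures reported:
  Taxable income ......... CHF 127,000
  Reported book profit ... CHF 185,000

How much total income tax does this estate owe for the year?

CHF 35,580

Ordinary income tax:
  CHF 18,000 × 16% = CHF 2,880
  CHF 109,000 × 30% = CHF 32,700
  → CHF 35,580

Minimum tax:
  Base (reported book profit): CHF 185,000
  Less exemption CHF 66,000 → base CHF 119,000
  CHF 119,000 × 25% = CHF 29,750

CHF 35,580 > CHF 29,750, so the ordinary income tax governs.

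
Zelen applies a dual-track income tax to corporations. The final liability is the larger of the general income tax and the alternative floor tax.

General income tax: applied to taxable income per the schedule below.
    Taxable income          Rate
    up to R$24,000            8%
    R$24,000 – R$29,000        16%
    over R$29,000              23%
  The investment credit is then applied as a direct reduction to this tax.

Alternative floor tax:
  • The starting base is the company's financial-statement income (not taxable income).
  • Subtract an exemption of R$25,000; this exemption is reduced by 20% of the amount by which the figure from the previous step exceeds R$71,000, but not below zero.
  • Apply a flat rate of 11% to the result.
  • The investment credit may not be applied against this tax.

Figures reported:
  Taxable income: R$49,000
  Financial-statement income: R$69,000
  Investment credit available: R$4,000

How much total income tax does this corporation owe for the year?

General income tax:
  R$24,000 × 8% = R$1,920
  R$5,000 × 16% = R$800
  R$20,000 × 23% = R$4,600
  → R$7,320
  Less investment credit R$4,000 → R$3,320

Alternative floor tax:
  Base (financial-statement income): R$69,000
  Exemption: R$69,000 ≤ R$71,000, so full R$25,000 applies
  Base: R$69,000 − R$25,000 = R$44,000
  R$44,000 × 11% = R$4,840

R$4,840 > R$3,320, so the alternative floor tax is the binding amount.

R$4,840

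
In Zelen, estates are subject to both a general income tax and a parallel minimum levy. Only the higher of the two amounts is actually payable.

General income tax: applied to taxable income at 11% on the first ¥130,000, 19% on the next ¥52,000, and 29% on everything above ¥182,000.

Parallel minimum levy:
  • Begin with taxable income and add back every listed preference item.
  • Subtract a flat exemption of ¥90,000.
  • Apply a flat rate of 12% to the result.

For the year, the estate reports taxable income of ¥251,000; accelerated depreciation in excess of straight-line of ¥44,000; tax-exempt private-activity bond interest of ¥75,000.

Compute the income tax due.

General income tax:
  ¥130,000 × 11% = ¥14,300
  ¥52,000 × 19% = ¥9,880
  ¥69,000 × 29% = ¥20,010
  → ¥44,190

Parallel minimum levy:
  Adjusted income: ¥251,000 + ¥44,000 + ¥75,000 = ¥370,000
  Less exemption ¥90,000 → base ¥280,000
  ¥280,000 × 12% = ¥33,600

¥44,190 > ¥33,600, so the general income tax governs.

¥44,190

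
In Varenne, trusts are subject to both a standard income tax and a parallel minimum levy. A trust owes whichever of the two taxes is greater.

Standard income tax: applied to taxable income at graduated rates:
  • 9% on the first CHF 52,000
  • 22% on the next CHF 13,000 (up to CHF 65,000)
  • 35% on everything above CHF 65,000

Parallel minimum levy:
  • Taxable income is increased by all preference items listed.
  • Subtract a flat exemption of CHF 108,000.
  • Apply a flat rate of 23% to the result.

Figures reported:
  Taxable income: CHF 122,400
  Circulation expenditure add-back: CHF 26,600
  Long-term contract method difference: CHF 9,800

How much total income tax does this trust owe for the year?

CHF 27,630

Standard income tax:
  CHF 52,000 × 9% = CHF 4,680
  CHF 13,000 × 22% = CHF 2,860
  CHF 57,400 × 35% = CHF 20,090
  → CHF 27,630

Parallel minimum levy:
  Adjusted income: CHF 122,400 + CHF 26,600 + CHF 9,800 = CHF 158,800
  Less exemption CHF 108,000 → base CHF 50,800
  CHF 50,800 × 23% = CHF 11,684

CHF 27,630 > CHF 11,684, so the standard income tax governs.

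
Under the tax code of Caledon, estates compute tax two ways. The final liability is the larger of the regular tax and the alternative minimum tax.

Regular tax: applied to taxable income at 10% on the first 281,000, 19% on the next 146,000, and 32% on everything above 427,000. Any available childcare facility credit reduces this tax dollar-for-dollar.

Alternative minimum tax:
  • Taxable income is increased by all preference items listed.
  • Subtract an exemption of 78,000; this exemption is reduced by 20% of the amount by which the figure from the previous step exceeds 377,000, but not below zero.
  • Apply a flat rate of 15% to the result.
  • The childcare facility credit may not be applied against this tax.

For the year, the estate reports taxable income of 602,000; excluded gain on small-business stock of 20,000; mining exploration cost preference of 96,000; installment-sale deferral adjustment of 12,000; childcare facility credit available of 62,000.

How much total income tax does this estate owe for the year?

Alternative minimum tax:
  Adjusted income: 602,000 + 20,000 + 96,000 + 12,000 = 730,000
  Exemption: 78,000 − 20% × (730,000 − 377,000) = 78,000 − 70,600 = 7,400
  Base: 730,000 − 7,400 = 722,600
  722,600 × 15% = 108,390

Regular tax:
  281,000 × 10% = 28,100
  146,000 × 19% = 27,740
  175,000 × 32% = 56,000
  → 111,840
  Less childcare facility credit 62,000 → 49,840

108,390 > 49,840, so the alternative minimum tax is the binding amount.

108,390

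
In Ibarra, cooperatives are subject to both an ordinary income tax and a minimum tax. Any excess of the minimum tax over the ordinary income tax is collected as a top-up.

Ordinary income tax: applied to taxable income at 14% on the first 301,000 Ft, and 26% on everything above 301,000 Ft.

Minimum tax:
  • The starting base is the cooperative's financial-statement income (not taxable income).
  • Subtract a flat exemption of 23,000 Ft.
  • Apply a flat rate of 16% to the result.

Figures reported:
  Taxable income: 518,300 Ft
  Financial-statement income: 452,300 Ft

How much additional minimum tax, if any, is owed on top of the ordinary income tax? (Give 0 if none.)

0 Ft

Minimum tax:
  Base (financial-statement income): 452,300 Ft
  Less exemption 23,000 Ft → base 429,300 Ft
  429,300 Ft × 16% = 68,688 Ft

Ordinary income tax:
  301,000 Ft × 14% = 42,140 Ft
  217,300 Ft × 26% = 56,498 Ft
  → 98,638 Ft

68,688 Ft ≤ 98,638 Ft, so no add-on is due.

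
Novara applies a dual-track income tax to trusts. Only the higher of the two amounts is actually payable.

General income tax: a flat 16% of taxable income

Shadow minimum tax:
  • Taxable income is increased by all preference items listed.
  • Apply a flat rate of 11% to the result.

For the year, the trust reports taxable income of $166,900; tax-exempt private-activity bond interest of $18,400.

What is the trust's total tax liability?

$26,704

Shadow minimum tax:
  Adjusted income: $166,900 + $18,400 = $185,300
  $185,300 × 11% = $20,383

General income tax:
  $166,900 × 16% = $26,704

$26,704 > $20,383, so the general income tax governs.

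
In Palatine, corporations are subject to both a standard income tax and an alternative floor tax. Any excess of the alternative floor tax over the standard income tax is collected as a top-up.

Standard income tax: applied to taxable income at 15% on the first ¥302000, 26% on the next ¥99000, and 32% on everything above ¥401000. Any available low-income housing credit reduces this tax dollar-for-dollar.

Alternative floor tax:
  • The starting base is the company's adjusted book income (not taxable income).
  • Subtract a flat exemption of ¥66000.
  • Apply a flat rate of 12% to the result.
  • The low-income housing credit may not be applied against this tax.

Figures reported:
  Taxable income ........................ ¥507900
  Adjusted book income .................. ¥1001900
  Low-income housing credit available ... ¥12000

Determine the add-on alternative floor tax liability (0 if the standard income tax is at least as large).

Alternative floor tax:
  Base (adjusted book income): ¥1001900
  Less exemption ¥66000 → base ¥935900
  ¥935900 × 12% = ¥112308

Standard income tax:
  ¥302000 × 15% = ¥45300
  ¥99000 × 26% = ¥25740
  ¥106900 × 32% = ¥34208
  → ¥105248
  Less low-income housing credit ¥12000 → ¥93248

Excess of alternative floor tax over standard income tax: ¥112308 − ¥93248 = ¥19060.

¥19060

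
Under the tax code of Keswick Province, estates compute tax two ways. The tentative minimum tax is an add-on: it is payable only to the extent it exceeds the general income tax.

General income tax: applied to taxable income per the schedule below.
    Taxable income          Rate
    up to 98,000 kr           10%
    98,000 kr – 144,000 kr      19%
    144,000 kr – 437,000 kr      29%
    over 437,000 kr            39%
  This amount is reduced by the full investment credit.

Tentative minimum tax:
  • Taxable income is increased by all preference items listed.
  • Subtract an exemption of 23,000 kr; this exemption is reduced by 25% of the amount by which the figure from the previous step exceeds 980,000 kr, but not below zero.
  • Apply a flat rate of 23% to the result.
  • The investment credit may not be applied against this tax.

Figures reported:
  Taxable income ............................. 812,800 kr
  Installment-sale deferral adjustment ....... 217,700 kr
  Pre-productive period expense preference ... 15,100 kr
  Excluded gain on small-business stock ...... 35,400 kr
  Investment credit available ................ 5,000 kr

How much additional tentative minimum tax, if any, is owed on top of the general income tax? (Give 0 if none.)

Tentative minimum tax:
  Adjusted income: 812,800 kr + 217,700 kr + 15,100 kr + 35,400 kr = 1,081,000 kr
  Exemption: 25% × (1,081,000 kr − 980,000 kr) = 25,250 kr ≥ 23,000 kr, so the exemption is fully phased out
  Base: 1,081,000 kr − 0 kr = 1,081,000 kr
  1,081,000 kr × 23% = 248,630 kr

General income tax:
  98,000 kr × 10% = 9,800 kr
  46,000 kr × 19% = 8,740 kr
  293,000 kr × 29% = 84,970 kr
  375,800 kr × 39% = 146,562 kr
  → 250,072 kr
  Less investment credit 5,000 kr → 245,072 kr

Excess of tentative minimum tax over general income tax: 248,630 kr − 245,072 kr = 3,558 kr.

3,558 kr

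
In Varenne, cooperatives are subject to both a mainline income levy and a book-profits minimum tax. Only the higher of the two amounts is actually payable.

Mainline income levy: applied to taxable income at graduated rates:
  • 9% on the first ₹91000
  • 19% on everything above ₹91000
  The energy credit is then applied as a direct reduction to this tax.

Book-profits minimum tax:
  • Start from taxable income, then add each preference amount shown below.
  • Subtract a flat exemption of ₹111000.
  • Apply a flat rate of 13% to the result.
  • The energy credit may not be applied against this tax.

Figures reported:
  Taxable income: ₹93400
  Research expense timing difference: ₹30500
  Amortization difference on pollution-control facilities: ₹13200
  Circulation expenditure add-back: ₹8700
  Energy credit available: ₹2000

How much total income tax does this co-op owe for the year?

₹6646

Mainline income levy:
  ₹91000 × 9% = ₹8190
  ₹2400 × 19% = ₹456
  → ₹8646
  Less energy credit ₹2000 → ₹6646

Book-profits minimum tax:
  Adjusted income: ₹93400 + ₹30500 + ₹13200 + ₹8700 = ₹145800
  Less exemption ₹111000 → base ₹34800
  ₹34800 × 13% = ₹4524

₹6646 > ₹4524, so the mainline income levy governs.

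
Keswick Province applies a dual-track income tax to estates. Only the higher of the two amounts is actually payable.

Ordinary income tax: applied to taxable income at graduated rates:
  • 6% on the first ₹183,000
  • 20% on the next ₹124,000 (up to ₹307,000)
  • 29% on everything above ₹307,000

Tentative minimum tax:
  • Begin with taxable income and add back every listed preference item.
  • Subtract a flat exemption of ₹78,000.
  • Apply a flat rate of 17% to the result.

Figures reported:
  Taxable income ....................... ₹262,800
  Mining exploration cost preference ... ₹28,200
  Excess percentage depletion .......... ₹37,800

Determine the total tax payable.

Ordinary income tax:
  ₹183,000 × 6% = ₹10,980
  ₹79,800 × 20% = ₹15,960
  → ₹26,940

Tentative minimum tax:
  Adjusted income: ₹262,800 + ₹28,200 + ₹37,800 = ₹328,800
  Less exemption ₹78,000 → base ₹250,800
  ₹250,800 × 17% = ₹42,636

₹42,636 > ₹26,940, so the tentative minimum tax is the binding amount.

₹42,636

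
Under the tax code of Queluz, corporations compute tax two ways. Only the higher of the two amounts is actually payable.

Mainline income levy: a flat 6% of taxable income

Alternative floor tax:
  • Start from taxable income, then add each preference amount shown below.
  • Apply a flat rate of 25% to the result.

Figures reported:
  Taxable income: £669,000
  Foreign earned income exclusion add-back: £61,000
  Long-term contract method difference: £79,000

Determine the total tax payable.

£202,250

Alternative floor tax:
  Adjusted income: £669,000 + £61,000 + £79,000 = £809,000
  £809,000 × 25% = £202,250

Mainline income levy:
  £669,000 × 6% = £40,140

£202,250 > £40,140, so the alternative floor tax is the binding amount.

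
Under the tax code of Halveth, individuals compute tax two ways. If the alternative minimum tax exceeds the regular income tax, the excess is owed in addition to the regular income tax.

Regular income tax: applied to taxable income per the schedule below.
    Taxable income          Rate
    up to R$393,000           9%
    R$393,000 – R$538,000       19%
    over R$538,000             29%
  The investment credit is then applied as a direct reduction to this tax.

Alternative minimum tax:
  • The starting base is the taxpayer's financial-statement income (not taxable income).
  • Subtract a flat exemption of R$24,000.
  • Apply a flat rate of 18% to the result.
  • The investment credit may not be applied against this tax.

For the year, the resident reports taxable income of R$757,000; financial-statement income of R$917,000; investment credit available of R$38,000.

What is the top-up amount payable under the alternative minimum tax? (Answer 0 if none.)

R$72,310

Regular income tax:
  R$393,000 × 9% = R$35,370
  R$145,000 × 19% = R$27,550
  R$219,000 × 29% = R$63,510
  → R$126,430
  Less investment credit R$38,000 → R$88,430

Alternative minimum tax:
  Base (financial-statement income): R$917,000
  Less exemption R$24,000 → base R$893,000
  R$893,000 × 18% = R$160,740

Excess of alternative minimum tax over regular income tax: R$160,740 − R$88,430 = R$72,310.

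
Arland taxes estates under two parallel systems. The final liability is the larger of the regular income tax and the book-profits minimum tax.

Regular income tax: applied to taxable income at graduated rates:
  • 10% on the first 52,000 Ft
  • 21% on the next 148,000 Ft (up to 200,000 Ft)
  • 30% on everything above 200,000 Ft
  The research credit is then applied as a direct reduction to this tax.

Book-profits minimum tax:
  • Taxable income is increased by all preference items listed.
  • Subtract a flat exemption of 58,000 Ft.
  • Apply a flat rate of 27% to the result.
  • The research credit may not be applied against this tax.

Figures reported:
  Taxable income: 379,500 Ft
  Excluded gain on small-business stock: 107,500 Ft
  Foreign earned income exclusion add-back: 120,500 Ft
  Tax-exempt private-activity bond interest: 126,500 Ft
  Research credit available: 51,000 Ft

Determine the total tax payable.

Book-profits minimum tax:
  Adjusted income: 379,500 Ft + 107,500 Ft + 120,500 Ft + 126,500 Ft = 734,000 Ft
  Less exemption 58,000 Ft → base 676,000 Ft
  676,000 Ft × 27% = 182,520 Ft

Regular income tax:
  52,000 Ft × 10% = 5,200 Ft
  148,000 Ft × 21% = 31,080 Ft
  179,500 Ft × 30% = 53,850 Ft
  → 90,130 Ft
  Less research credit 51,000 Ft → 39,130 Ft

182,520 Ft > 39,130 Ft, so the book-profits minimum tax is the binding amount.

182,520 Ft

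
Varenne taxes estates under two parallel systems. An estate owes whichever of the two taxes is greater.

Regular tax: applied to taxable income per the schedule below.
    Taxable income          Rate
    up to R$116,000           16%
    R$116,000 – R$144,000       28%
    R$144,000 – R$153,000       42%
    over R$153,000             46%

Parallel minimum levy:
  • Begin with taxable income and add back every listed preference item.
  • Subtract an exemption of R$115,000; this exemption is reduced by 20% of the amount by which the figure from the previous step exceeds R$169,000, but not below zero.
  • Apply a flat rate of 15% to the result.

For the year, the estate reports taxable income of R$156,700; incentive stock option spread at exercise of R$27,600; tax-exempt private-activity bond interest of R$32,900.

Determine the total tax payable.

Regular tax:
  R$116,000 × 16% = R$18,560
  R$28,000 × 28% = R$7,840
  R$9,000 × 42% = R$3,780
  R$3,700 × 46% = R$1,702
  → R$31,882

Parallel minimum levy:
  Adjusted income: R$156,700 + R$27,600 + R$32,900 = R$217,200
  Exemption: R$115,000 − 20% × (R$217,200 − R$169,000) = R$115,000 − R$9,640 = R$105,360
  Base: R$217,200 − R$105,360 = R$111,840
  R$111,840 × 15% = R$16,776

R$31,882 > R$16,776, so the regular tax governs.

R$31,882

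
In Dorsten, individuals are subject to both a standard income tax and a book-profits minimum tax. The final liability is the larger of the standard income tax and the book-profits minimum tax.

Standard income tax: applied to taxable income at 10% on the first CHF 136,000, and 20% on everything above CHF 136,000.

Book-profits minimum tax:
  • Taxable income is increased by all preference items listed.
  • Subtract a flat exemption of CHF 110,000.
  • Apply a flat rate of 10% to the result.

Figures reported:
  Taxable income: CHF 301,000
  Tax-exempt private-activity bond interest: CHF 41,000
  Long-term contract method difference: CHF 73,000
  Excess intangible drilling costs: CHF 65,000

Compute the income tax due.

Standard income tax:
  CHF 136,000 × 10% = CHF 13,600
  CHF 165,000 × 20% = CHF 33,000
  → CHF 46,600

Book-profits minimum tax:
  Adjusted income: CHF 301,000 + CHF 41,000 + CHF 73,000 + CHF 65,000 = CHF 480,000
  Less exemption CHF 110,000 → base CHF 370,000
  CHF 370,000 × 10% = CHF 37,000

CHF 46,600 > CHF 37,000, so the standard income tax governs.

CHF 46,600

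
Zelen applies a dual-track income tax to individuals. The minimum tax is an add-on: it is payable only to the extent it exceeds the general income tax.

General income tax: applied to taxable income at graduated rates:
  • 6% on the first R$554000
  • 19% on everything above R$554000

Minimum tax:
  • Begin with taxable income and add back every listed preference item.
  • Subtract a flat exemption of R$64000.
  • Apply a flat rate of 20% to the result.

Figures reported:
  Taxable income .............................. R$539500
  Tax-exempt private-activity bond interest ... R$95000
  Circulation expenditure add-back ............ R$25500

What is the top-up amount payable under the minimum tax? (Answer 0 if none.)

General income tax:
  R$539500 × 6% = R$32370

Minimum tax:
  Adjusted income: R$539500 + R$95000 + R$25500 = R$660000
  Less exemption R$64000 → base R$596000
  R$596000 × 20% = R$119200

Excess of minimum tax over general income tax: R$119200 − R$32370 = R$86830.

R$86830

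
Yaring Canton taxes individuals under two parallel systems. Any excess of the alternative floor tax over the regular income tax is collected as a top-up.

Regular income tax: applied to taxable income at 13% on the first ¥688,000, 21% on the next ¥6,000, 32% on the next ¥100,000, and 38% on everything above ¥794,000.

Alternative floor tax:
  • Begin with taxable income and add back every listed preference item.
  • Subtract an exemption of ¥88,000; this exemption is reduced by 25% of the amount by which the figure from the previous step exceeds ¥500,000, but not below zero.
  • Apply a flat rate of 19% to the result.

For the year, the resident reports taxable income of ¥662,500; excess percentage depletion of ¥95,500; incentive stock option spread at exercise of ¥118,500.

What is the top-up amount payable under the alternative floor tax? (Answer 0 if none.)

¥80,410

Alternative floor tax:
  Adjusted income: ¥662,500 + ¥95,500 + ¥118,500 = ¥876,500
  Exemption: 25% × (¥876,500 − ¥500,000) = ¥94,125 ≥ ¥88,000, so the exemption is fully phased out
  Base: ¥876,500 − ¥0 = ¥876,500
  ¥876,500 × 19% = ¥166,535

Regular income tax:
  ¥662,500 × 13% = ¥86,125

Excess of alternative floor tax over regular income tax: ¥166,535 − ¥86,125 = ¥80,410.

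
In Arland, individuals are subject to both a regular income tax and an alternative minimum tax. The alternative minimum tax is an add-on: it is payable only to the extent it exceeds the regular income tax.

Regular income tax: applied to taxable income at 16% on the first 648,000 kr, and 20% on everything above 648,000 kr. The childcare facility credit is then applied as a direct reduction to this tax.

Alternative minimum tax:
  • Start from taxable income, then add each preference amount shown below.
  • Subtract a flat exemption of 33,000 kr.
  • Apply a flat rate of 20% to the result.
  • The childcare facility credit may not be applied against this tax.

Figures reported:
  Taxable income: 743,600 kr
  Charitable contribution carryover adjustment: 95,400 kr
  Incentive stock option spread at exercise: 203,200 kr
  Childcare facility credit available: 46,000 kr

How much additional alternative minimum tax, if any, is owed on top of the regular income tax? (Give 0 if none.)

125,040 kr

Alternative minimum tax:
  Adjusted income: 743,600 kr + 95,400 kr + 203,200 kr = 1,042,200 kr
  Less exemption 33,000 kr → base 1,009,200 kr
  1,009,200 kr × 20% = 201,840 kr

Regular income tax:
  648,000 kr × 16% = 103,680 kr
  95,600 kr × 20% = 19,120 kr
  → 122,800 kr
  Less childcare facility credit 46,000 kr → 76,800 kr

Excess of alternative minimum tax over regular income tax: 201,840 kr − 76,800 kr = 125,040 kr.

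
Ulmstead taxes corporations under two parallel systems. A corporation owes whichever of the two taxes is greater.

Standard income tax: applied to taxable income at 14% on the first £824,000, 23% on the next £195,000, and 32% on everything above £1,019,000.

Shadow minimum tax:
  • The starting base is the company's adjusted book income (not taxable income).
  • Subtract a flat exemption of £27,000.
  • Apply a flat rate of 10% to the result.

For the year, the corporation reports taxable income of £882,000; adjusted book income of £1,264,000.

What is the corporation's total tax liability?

Shadow minimum tax:
  Base (adjusted book income): £1,264,000
  Less exemption £27,000 → base £1,237,000
  £1,237,000 × 10% = £123,700

Standard income tax:
  £824,000 × 14% = £115,360
  £58,000 × 23% = £13,340
  → £128,700

£128,700 > £123,700, so the standard income tax governs.

£128,700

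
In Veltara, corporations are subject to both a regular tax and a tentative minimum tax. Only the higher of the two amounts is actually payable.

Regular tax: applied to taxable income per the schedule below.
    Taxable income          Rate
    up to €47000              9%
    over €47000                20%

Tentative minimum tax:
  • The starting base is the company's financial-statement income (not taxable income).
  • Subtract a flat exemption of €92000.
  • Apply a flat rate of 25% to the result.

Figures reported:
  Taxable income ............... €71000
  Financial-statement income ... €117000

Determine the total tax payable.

Tentative minimum tax:
  Base (financial-statement income): €117000
  Less exemption €92000 → base €25000
  €25000 × 25% = €6250

Regular tax:
  €47000 × 9% = €4230
  €24000 × 20% = €4800
  → €9030

€9030 > €6250, so the regular tax governs.

€9030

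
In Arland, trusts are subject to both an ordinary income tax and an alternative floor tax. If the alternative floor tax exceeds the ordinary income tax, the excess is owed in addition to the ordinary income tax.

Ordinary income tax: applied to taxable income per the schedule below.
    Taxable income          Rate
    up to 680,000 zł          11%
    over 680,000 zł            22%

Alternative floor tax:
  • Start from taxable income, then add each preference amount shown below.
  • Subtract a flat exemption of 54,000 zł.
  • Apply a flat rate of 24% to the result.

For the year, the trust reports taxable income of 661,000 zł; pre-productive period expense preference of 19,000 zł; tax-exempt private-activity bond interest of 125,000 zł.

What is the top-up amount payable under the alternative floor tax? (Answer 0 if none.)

Ordinary income tax:
  661,000 zł × 11% = 72,710 zł

Alternative floor tax:
  Adjusted income: 661,000 zł + 19,000 zł + 125,000 zł = 805,000 zł
  Less exemption 54,000 zł → base 751,000 zł
  751,000 zł × 24% = 180,240 zł

Excess of alternative floor tax over ordinary income tax: 180,240 zł − 72,710 zł = 107,530 zł.

107,530 zł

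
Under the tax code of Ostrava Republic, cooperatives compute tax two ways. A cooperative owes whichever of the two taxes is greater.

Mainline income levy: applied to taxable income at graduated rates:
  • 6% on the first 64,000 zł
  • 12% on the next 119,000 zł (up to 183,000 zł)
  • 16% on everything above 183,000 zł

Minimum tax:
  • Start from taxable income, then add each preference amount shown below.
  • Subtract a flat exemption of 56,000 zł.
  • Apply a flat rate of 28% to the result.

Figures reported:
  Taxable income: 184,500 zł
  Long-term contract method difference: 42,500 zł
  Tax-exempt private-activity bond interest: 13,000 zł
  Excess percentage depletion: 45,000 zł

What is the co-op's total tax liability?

64,120 zł

Minimum tax:
  Adjusted income: 184,500 zł + 42,500 zł + 13,000 zł + 45,000 zł = 285,000 zł
  Less exemption 56,000 zł → base 229,000 zł
  229,000 zł × 28% = 64,120 zł

Mainline income levy:
  64,000 zł × 6% = 3,840 zł
  119,000 zł × 12% = 14,280 zł
  1,500 zł × 16% = 240 zł
  → 18,360 zł

64,120 zł > 18,360 zł, so the minimum tax is the binding amount.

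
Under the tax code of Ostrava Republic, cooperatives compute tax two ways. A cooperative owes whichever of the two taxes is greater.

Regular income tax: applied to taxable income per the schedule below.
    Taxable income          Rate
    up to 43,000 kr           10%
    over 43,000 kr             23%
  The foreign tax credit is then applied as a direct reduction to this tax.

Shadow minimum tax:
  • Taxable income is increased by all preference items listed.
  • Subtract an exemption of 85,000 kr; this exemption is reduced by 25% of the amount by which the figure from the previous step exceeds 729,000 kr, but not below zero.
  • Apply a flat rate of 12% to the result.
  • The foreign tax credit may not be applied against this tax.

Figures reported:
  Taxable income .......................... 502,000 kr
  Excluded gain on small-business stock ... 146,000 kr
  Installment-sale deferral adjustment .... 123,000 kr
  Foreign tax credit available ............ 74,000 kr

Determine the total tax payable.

83,580 kr

Shadow minimum tax:
  Adjusted income: 502,000 kr + 146,000 kr + 123,000 kr = 771,000 kr
  Exemption: 85,000 kr − 25% × (771,000 kr − 729,000 kr) = 85,000 kr − 10,500 kr = 74,500 kr
  Base: 771,000 kr − 74,500 kr = 696,500 kr
  696,500 kr × 12% = 83,580 kr

Regular income tax:
  43,000 kr × 10% = 4,300 kr
  459,000 kr × 23% = 105,570 kr
  → 109,870 kr
  Less foreign tax credit 74,000 kr → 35,870 kr

83,580 kr > 35,870 kr, so the shadow minimum tax is the binding amount.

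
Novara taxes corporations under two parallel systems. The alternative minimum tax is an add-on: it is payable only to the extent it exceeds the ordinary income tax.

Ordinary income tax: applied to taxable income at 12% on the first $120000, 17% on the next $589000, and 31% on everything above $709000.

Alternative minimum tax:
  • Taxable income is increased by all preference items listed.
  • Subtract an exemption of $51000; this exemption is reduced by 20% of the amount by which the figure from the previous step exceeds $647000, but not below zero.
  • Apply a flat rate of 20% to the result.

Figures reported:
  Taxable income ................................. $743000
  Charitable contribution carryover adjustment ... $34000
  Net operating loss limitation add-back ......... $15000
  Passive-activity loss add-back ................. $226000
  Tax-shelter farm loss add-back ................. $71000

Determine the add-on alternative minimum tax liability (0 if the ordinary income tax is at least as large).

$92730

Alternative minimum tax:
  Adjusted income: $743000 + $34000 + $15000 + $226000 + $71000 = $1089000
  Exemption: 20% × ($1089000 − $647000) = $88400 ≥ $51000, so the exemption is fully phased out
  Base: $1089000 − $0 = $1089000
  $1089000 × 20% = $217800

Ordinary income tax:
  $120000 × 12% = $14400
  $589000 × 17% = $100130
  $34000 × 31% = $10540
  → $125070

Excess of alternative minimum tax over ordinary income tax: $217800 − $125070 = $92730.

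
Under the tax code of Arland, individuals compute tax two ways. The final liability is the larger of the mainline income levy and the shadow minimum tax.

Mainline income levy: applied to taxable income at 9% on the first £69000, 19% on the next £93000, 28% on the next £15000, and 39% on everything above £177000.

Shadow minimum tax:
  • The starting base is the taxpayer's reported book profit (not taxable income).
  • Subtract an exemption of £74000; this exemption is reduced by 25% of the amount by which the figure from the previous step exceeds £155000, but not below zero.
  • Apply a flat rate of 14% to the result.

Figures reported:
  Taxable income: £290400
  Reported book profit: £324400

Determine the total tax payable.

Mainline income levy:
  £69000 × 9% = £6210
  £93000 × 19% = £17670
  £15000 × 28% = £4200
  £113400 × 39% = £44226
  → £72306

Shadow minimum tax:
  Base (reported book profit): £324400
  Exemption: £74000 − 25% × (£324400 − £155000) = £74000 − £42350 = £31650
  Base: £324400 − £31650 = £292750
  £292750 × 14% = £40985

£72306 > £40985, so the mainline income levy governs.

£72306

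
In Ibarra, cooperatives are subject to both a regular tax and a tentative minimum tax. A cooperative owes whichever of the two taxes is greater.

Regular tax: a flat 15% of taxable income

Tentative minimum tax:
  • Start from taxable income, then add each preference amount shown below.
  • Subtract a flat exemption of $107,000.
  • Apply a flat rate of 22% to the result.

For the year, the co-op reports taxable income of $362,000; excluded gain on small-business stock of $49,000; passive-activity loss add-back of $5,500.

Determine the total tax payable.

$68,090

Tentative minimum tax:
  Adjusted income: $362,000 + $49,000 + $5,500 = $416,500
  Less exemption $107,000 → base $309,500
  $309,500 × 22% = $68,090

Regular tax:
  $362,000 × 15% = $54,300

$68,090 > $54,300, so the tentative minimum tax is the binding amount.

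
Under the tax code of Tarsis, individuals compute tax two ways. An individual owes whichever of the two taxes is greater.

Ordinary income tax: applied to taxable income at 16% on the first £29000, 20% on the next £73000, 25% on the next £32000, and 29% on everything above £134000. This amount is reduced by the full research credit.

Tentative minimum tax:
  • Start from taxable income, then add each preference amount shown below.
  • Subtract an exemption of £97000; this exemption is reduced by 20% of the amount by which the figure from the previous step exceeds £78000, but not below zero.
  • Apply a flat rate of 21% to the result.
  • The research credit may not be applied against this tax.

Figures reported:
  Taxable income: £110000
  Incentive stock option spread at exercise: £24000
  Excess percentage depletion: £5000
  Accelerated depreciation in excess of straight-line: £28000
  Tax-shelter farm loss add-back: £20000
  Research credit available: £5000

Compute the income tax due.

Ordinary income tax:
  £29000 × 16% = £4640
  £73000 × 20% = £14600
  £8000 × 25% = £2000
  → £21240
  Less research credit £5000 → £16240

Tentative minimum tax:
  Adjusted income: £110000 + £24000 + £5000 + £28000 + £20000 = £187000
  Exemption: £97000 − 20% × (£187000 − £78000) = £97000 − £21800 = £75200
  Base: £187000 − £75200 = £111800
  £111800 × 21% = £23478

£23478 > £16240, so the tentative minimum tax is the binding amount.

£23478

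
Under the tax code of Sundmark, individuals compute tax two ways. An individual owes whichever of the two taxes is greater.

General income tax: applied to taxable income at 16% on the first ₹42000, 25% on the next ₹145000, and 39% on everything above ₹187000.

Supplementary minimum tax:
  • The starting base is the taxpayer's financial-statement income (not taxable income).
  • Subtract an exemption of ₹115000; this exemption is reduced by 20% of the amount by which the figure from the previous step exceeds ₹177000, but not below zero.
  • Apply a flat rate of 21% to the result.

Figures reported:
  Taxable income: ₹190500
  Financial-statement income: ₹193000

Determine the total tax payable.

₹44335

General income tax:
  ₹42000 × 16% = ₹6720
  ₹145000 × 25% = ₹36250
  ₹3500 × 39% = ₹1365
  → ₹44335

Supplementary minimum tax:
  Base (financial-statement income): ₹193000
  Exemption: ₹115000 − 20% × (₹193000 − ₹177000) = ₹115000 − ₹3200 = ₹111800
  Base: ₹193000 − ₹111800 = ₹81200
  ₹81200 × 21% = ₹17052

₹44335 > ₹17052, so the general income tax governs.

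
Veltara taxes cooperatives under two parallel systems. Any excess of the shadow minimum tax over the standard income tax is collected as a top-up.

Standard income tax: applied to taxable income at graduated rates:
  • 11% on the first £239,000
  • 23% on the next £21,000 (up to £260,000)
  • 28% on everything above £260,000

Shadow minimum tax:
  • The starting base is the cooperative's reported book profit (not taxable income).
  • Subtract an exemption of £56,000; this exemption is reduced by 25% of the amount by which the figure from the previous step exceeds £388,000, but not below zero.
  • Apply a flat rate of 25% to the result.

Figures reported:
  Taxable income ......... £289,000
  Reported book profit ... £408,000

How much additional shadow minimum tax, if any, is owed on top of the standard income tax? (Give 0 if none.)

Standard income tax:
  £239,000 × 11% = £26,290
  £21,000 × 23% = £4,830
  £29,000 × 28% = £8,120
  → £39,240

Shadow minimum tax:
  Base (reported book profit): £408,000
  Exemption: £56,000 − 25% × (£408,000 − £388,000) = £56,000 − £5,000 = £51,000
  Base: £408,000 − £51,000 = £357,000
  £357,000 × 25% = £89,250

Excess of shadow minimum tax over standard income tax: £89,250 − £39,240 = £50,010.

£50,010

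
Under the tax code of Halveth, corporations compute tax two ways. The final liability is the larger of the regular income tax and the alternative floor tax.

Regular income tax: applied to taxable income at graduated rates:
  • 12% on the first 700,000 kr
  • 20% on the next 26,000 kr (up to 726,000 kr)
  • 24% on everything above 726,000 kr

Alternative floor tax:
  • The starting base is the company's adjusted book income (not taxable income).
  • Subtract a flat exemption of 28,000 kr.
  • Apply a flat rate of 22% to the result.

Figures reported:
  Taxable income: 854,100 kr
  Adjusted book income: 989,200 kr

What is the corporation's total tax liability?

Alternative floor tax:
  Base (adjusted book income): 989,200 kr
  Less exemption 28,000 kr → base 961,200 kr
  961,200 kr × 22% = 211,464 kr

Regular income tax:
  700,000 kr × 12% = 84,000 kr
  26,000 kr × 20% = 5,200 kr
  128,100 kr × 24% = 30,744 kr
  → 119,944 kr

211,464 kr > 119,944 kr, so the alternative floor tax is the binding amount.

211,464 kr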